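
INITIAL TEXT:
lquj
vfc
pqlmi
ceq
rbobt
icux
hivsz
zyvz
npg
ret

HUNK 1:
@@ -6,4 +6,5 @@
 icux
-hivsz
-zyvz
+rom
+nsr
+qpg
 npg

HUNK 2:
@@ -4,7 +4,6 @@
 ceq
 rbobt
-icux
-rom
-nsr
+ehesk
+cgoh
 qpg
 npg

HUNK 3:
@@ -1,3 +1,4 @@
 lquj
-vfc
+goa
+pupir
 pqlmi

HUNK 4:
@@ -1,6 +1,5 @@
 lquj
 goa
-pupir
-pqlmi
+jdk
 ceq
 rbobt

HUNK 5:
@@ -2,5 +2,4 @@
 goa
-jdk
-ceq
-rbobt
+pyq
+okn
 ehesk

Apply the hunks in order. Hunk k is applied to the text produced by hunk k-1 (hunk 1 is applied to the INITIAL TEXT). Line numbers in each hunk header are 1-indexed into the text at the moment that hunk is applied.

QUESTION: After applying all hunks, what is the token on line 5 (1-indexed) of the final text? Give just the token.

Answer: ehesk

Derivation:
Hunk 1: at line 6 remove [hivsz,zyvz] add [rom,nsr,qpg] -> 11 lines: lquj vfc pqlmi ceq rbobt icux rom nsr qpg npg ret
Hunk 2: at line 4 remove [icux,rom,nsr] add [ehesk,cgoh] -> 10 lines: lquj vfc pqlmi ceq rbobt ehesk cgoh qpg npg ret
Hunk 3: at line 1 remove [vfc] add [goa,pupir] -> 11 lines: lquj goa pupir pqlmi ceq rbobt ehesk cgoh qpg npg ret
Hunk 4: at line 1 remove [pupir,pqlmi] add [jdk] -> 10 lines: lquj goa jdk ceq rbobt ehesk cgoh qpg npg ret
Hunk 5: at line 2 remove [jdk,ceq,rbobt] add [pyq,okn] -> 9 lines: lquj goa pyq okn ehesk cgoh qpg npg ret
Final line 5: ehesk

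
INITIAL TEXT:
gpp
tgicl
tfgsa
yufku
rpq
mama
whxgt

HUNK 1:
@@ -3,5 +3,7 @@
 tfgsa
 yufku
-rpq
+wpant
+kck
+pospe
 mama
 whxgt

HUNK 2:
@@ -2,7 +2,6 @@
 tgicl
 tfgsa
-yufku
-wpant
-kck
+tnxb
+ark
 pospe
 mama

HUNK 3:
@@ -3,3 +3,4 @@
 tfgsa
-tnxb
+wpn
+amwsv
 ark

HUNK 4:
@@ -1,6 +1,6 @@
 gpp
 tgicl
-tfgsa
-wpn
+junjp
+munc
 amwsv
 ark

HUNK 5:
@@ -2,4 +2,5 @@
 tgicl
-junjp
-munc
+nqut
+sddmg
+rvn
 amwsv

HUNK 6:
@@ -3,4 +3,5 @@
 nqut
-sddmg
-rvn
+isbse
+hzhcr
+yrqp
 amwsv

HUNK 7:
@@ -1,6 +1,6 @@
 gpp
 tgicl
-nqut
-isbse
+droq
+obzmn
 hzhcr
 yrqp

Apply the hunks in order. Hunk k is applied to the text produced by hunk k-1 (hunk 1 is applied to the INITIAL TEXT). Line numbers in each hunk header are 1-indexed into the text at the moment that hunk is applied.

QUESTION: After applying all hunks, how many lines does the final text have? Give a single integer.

Hunk 1: at line 3 remove [rpq] add [wpant,kck,pospe] -> 9 lines: gpp tgicl tfgsa yufku wpant kck pospe mama whxgt
Hunk 2: at line 2 remove [yufku,wpant,kck] add [tnxb,ark] -> 8 lines: gpp tgicl tfgsa tnxb ark pospe mama whxgt
Hunk 3: at line 3 remove [tnxb] add [wpn,amwsv] -> 9 lines: gpp tgicl tfgsa wpn amwsv ark pospe mama whxgt
Hunk 4: at line 1 remove [tfgsa,wpn] add [junjp,munc] -> 9 lines: gpp tgicl junjp munc amwsv ark pospe mama whxgt
Hunk 5: at line 2 remove [junjp,munc] add [nqut,sddmg,rvn] -> 10 lines: gpp tgicl nqut sddmg rvn amwsv ark pospe mama whxgt
Hunk 6: at line 3 remove [sddmg,rvn] add [isbse,hzhcr,yrqp] -> 11 lines: gpp tgicl nqut isbse hzhcr yrqp amwsv ark pospe mama whxgt
Hunk 7: at line 1 remove [nqut,isbse] add [droq,obzmn] -> 11 lines: gpp tgicl droq obzmn hzhcr yrqp amwsv ark pospe mama whxgt
Final line count: 11

Answer: 11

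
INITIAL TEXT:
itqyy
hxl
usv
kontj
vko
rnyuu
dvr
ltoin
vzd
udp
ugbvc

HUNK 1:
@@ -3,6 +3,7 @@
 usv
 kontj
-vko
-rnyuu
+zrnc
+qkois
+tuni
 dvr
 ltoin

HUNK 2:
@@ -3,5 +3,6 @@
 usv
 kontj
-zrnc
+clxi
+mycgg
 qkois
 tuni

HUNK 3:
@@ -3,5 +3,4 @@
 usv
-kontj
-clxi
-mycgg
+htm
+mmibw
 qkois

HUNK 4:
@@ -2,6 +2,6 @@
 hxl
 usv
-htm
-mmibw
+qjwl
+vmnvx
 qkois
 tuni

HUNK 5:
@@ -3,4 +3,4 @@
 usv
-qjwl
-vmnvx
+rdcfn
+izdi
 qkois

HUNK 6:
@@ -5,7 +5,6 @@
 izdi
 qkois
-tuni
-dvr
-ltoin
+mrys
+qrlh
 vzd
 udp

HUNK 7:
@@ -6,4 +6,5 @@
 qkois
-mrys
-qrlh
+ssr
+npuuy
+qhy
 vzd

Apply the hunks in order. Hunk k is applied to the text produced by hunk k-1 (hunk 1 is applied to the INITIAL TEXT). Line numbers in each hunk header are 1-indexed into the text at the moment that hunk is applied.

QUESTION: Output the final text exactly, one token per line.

Answer: itqyy
hxl
usv
rdcfn
izdi
qkois
ssr
npuuy
qhy
vzd
udp
ugbvc

Derivation:
Hunk 1: at line 3 remove [vko,rnyuu] add [zrnc,qkois,tuni] -> 12 lines: itqyy hxl usv kontj zrnc qkois tuni dvr ltoin vzd udp ugbvc
Hunk 2: at line 3 remove [zrnc] add [clxi,mycgg] -> 13 lines: itqyy hxl usv kontj clxi mycgg qkois tuni dvr ltoin vzd udp ugbvc
Hunk 3: at line 3 remove [kontj,clxi,mycgg] add [htm,mmibw] -> 12 lines: itqyy hxl usv htm mmibw qkois tuni dvr ltoin vzd udp ugbvc
Hunk 4: at line 2 remove [htm,mmibw] add [qjwl,vmnvx] -> 12 lines: itqyy hxl usv qjwl vmnvx qkois tuni dvr ltoin vzd udp ugbvc
Hunk 5: at line 3 remove [qjwl,vmnvx] add [rdcfn,izdi] -> 12 lines: itqyy hxl usv rdcfn izdi qkois tuni dvr ltoin vzd udp ugbvc
Hunk 6: at line 5 remove [tuni,dvr,ltoin] add [mrys,qrlh] -> 11 lines: itqyy hxl usv rdcfn izdi qkois mrys qrlh vzd udp ugbvc
Hunk 7: at line 6 remove [mrys,qrlh] add [ssr,npuuy,qhy] -> 12 lines: itqyy hxl usv rdcfn izdi qkois ssr npuuy qhy vzd udp ugbvc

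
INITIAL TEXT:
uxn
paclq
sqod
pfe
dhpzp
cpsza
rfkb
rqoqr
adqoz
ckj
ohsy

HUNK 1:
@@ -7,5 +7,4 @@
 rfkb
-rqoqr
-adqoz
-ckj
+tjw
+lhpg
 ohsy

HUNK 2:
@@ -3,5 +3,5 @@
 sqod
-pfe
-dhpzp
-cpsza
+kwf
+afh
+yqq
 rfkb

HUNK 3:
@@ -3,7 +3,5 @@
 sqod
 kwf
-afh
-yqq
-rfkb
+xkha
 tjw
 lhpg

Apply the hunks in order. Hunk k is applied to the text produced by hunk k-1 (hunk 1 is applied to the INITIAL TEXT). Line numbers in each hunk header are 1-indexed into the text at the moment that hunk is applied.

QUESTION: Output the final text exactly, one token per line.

Hunk 1: at line 7 remove [rqoqr,adqoz,ckj] add [tjw,lhpg] -> 10 lines: uxn paclq sqod pfe dhpzp cpsza rfkb tjw lhpg ohsy
Hunk 2: at line 3 remove [pfe,dhpzp,cpsza] add [kwf,afh,yqq] -> 10 lines: uxn paclq sqod kwf afh yqq rfkb tjw lhpg ohsy
Hunk 3: at line 3 remove [afh,yqq,rfkb] add [xkha] -> 8 lines: uxn paclq sqod kwf xkha tjw lhpg ohsy

Answer: uxn
paclq
sqod
kwf
xkha
tjw
lhpg
ohsy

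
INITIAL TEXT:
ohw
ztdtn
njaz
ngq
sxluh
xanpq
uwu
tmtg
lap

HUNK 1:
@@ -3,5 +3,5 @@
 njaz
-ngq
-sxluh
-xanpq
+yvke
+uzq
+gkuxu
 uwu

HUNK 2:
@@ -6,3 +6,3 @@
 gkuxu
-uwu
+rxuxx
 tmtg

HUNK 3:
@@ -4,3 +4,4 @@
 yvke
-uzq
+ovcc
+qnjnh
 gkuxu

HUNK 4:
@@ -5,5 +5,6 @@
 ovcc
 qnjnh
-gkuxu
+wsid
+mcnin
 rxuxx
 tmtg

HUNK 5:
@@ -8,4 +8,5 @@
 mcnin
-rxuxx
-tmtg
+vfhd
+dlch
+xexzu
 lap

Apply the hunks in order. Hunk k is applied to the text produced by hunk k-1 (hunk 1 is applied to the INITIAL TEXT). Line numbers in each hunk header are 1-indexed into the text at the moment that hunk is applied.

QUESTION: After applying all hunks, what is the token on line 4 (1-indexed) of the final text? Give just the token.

Answer: yvke

Derivation:
Hunk 1: at line 3 remove [ngq,sxluh,xanpq] add [yvke,uzq,gkuxu] -> 9 lines: ohw ztdtn njaz yvke uzq gkuxu uwu tmtg lap
Hunk 2: at line 6 remove [uwu] add [rxuxx] -> 9 lines: ohw ztdtn njaz yvke uzq gkuxu rxuxx tmtg lap
Hunk 3: at line 4 remove [uzq] add [ovcc,qnjnh] -> 10 lines: ohw ztdtn njaz yvke ovcc qnjnh gkuxu rxuxx tmtg lap
Hunk 4: at line 5 remove [gkuxu] add [wsid,mcnin] -> 11 lines: ohw ztdtn njaz yvke ovcc qnjnh wsid mcnin rxuxx tmtg lap
Hunk 5: at line 8 remove [rxuxx,tmtg] add [vfhd,dlch,xexzu] -> 12 lines: ohw ztdtn njaz yvke ovcc qnjnh wsid mcnin vfhd dlch xexzu lap
Final line 4: yvke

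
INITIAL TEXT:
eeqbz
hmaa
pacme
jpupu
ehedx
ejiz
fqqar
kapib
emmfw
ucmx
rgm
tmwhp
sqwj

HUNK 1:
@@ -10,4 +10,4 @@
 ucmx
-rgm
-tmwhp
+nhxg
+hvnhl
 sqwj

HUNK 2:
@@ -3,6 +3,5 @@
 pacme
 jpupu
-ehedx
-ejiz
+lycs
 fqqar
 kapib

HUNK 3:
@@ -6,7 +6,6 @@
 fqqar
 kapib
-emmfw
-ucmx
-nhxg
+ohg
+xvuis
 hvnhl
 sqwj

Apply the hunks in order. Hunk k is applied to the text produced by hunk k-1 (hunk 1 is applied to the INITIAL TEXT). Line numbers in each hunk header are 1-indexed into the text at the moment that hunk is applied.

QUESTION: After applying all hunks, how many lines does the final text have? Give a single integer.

Hunk 1: at line 10 remove [rgm,tmwhp] add [nhxg,hvnhl] -> 13 lines: eeqbz hmaa pacme jpupu ehedx ejiz fqqar kapib emmfw ucmx nhxg hvnhl sqwj
Hunk 2: at line 3 remove [ehedx,ejiz] add [lycs] -> 12 lines: eeqbz hmaa pacme jpupu lycs fqqar kapib emmfw ucmx nhxg hvnhl sqwj
Hunk 3: at line 6 remove [emmfw,ucmx,nhxg] add [ohg,xvuis] -> 11 lines: eeqbz hmaa pacme jpupu lycs fqqar kapib ohg xvuis hvnhl sqwj
Final line count: 11

Answer: 11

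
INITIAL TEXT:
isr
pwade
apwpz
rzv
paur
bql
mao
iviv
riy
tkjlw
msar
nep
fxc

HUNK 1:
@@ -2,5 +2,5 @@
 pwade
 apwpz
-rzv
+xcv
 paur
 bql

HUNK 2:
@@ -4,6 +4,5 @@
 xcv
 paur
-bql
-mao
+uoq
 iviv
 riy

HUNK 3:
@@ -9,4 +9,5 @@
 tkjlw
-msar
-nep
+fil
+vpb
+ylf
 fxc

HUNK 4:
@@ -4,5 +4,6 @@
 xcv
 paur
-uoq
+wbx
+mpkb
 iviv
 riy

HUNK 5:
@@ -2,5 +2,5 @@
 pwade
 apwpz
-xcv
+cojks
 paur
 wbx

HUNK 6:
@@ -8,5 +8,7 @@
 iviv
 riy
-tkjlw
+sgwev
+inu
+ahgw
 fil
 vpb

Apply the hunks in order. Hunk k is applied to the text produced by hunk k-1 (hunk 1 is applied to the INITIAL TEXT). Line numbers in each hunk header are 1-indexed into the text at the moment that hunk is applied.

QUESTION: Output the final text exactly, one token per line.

Hunk 1: at line 2 remove [rzv] add [xcv] -> 13 lines: isr pwade apwpz xcv paur bql mao iviv riy tkjlw msar nep fxc
Hunk 2: at line 4 remove [bql,mao] add [uoq] -> 12 lines: isr pwade apwpz xcv paur uoq iviv riy tkjlw msar nep fxc
Hunk 3: at line 9 remove [msar,nep] add [fil,vpb,ylf] -> 13 lines: isr pwade apwpz xcv paur uoq iviv riy tkjlw fil vpb ylf fxc
Hunk 4: at line 4 remove [uoq] add [wbx,mpkb] -> 14 lines: isr pwade apwpz xcv paur wbx mpkb iviv riy tkjlw fil vpb ylf fxc
Hunk 5: at line 2 remove [xcv] add [cojks] -> 14 lines: isr pwade apwpz cojks paur wbx mpkb iviv riy tkjlw fil vpb ylf fxc
Hunk 6: at line 8 remove [tkjlw] add [sgwev,inu,ahgw] -> 16 lines: isr pwade apwpz cojks paur wbx mpkb iviv riy sgwev inu ahgw fil vpb ylf fxc

Answer: isr
pwade
apwpz
cojks
paur
wbx
mpkb
iviv
riy
sgwev
inu
ahgw
fil
vpb
ylf
fxc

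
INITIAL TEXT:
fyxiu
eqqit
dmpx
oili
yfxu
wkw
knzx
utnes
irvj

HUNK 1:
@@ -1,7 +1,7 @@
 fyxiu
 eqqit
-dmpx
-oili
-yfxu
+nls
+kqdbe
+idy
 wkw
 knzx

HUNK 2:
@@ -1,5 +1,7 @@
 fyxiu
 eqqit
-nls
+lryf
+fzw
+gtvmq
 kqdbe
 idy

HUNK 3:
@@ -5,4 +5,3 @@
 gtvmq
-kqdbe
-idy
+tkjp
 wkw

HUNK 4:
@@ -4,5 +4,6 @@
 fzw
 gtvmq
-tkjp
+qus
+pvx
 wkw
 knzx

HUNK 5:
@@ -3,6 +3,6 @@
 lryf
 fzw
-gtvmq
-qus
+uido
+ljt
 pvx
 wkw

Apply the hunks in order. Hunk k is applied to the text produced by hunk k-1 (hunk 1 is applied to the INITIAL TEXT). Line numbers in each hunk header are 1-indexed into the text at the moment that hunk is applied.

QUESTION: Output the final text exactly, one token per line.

Answer: fyxiu
eqqit
lryf
fzw
uido
ljt
pvx
wkw
knzx
utnes
irvj

Derivation:
Hunk 1: at line 1 remove [dmpx,oili,yfxu] add [nls,kqdbe,idy] -> 9 lines: fyxiu eqqit nls kqdbe idy wkw knzx utnes irvj
Hunk 2: at line 1 remove [nls] add [lryf,fzw,gtvmq] -> 11 lines: fyxiu eqqit lryf fzw gtvmq kqdbe idy wkw knzx utnes irvj
Hunk 3: at line 5 remove [kqdbe,idy] add [tkjp] -> 10 lines: fyxiu eqqit lryf fzw gtvmq tkjp wkw knzx utnes irvj
Hunk 4: at line 4 remove [tkjp] add [qus,pvx] -> 11 lines: fyxiu eqqit lryf fzw gtvmq qus pvx wkw knzx utnes irvj
Hunk 5: at line 3 remove [gtvmq,qus] add [uido,ljt] -> 11 lines: fyxiu eqqit lryf fzw uido ljt pvx wkw knzx utnes irvj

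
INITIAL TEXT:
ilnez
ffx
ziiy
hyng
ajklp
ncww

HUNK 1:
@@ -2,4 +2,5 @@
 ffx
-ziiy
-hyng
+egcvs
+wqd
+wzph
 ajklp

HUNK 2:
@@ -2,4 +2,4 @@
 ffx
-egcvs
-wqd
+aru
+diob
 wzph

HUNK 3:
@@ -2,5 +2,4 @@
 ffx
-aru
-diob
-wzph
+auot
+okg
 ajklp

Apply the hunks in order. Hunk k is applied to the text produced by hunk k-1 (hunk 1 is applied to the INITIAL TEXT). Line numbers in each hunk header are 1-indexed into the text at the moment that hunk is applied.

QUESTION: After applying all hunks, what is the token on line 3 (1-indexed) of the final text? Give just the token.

Hunk 1: at line 2 remove [ziiy,hyng] add [egcvs,wqd,wzph] -> 7 lines: ilnez ffx egcvs wqd wzph ajklp ncww
Hunk 2: at line 2 remove [egcvs,wqd] add [aru,diob] -> 7 lines: ilnez ffx aru diob wzph ajklp ncww
Hunk 3: at line 2 remove [aru,diob,wzph] add [auot,okg] -> 6 lines: ilnez ffx auot okg ajklp ncww
Final line 3: auot

Answer: auot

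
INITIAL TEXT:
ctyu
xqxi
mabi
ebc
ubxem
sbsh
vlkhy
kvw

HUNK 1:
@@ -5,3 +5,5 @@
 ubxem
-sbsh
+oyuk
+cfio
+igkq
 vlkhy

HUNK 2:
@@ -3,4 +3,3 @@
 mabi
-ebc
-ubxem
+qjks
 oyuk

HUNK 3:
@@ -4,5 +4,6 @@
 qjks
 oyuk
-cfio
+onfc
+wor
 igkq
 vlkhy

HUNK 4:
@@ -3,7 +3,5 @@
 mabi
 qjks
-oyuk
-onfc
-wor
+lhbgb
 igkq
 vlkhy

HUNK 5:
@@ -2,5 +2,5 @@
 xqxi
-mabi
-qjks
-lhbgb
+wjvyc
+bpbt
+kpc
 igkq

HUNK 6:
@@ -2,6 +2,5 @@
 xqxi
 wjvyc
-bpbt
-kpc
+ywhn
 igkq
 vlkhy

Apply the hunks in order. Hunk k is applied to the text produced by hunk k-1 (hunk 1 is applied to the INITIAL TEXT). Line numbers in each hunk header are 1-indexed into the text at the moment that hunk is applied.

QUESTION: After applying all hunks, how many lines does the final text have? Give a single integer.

Answer: 7

Derivation:
Hunk 1: at line 5 remove [sbsh] add [oyuk,cfio,igkq] -> 10 lines: ctyu xqxi mabi ebc ubxem oyuk cfio igkq vlkhy kvw
Hunk 2: at line 3 remove [ebc,ubxem] add [qjks] -> 9 lines: ctyu xqxi mabi qjks oyuk cfio igkq vlkhy kvw
Hunk 3: at line 4 remove [cfio] add [onfc,wor] -> 10 lines: ctyu xqxi mabi qjks oyuk onfc wor igkq vlkhy kvw
Hunk 4: at line 3 remove [oyuk,onfc,wor] add [lhbgb] -> 8 lines: ctyu xqxi mabi qjks lhbgb igkq vlkhy kvw
Hunk 5: at line 2 remove [mabi,qjks,lhbgb] add [wjvyc,bpbt,kpc] -> 8 lines: ctyu xqxi wjvyc bpbt kpc igkq vlkhy kvw
Hunk 6: at line 2 remove [bpbt,kpc] add [ywhn] -> 7 lines: ctyu xqxi wjvyc ywhn igkq vlkhy kvw
Final line count: 7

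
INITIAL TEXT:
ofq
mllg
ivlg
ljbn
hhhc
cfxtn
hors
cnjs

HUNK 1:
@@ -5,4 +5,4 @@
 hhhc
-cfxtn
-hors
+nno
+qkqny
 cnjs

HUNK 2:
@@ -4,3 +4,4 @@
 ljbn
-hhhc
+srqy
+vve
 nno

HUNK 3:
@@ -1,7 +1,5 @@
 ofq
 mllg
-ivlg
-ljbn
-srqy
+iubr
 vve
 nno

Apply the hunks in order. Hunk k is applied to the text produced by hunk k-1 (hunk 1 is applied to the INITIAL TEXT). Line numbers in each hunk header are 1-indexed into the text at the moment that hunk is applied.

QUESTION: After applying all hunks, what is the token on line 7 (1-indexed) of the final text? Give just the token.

Hunk 1: at line 5 remove [cfxtn,hors] add [nno,qkqny] -> 8 lines: ofq mllg ivlg ljbn hhhc nno qkqny cnjs
Hunk 2: at line 4 remove [hhhc] add [srqy,vve] -> 9 lines: ofq mllg ivlg ljbn srqy vve nno qkqny cnjs
Hunk 3: at line 1 remove [ivlg,ljbn,srqy] add [iubr] -> 7 lines: ofq mllg iubr vve nno qkqny cnjs
Final line 7: cnjs

Answer: cnjs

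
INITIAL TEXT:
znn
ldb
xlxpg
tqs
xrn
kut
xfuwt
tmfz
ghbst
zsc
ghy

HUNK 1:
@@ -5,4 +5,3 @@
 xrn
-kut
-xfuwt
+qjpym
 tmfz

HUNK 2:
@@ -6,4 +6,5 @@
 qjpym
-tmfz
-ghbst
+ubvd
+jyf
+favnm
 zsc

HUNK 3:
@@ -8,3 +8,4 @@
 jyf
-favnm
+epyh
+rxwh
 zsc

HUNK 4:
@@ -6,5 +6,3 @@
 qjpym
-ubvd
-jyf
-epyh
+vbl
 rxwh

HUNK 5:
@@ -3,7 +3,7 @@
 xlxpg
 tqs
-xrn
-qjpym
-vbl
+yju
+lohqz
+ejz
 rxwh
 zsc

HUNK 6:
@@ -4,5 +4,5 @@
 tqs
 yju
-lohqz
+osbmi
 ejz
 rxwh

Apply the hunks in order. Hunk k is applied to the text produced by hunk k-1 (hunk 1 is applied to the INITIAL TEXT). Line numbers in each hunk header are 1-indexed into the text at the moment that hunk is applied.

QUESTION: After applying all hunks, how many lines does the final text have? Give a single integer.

Hunk 1: at line 5 remove [kut,xfuwt] add [qjpym] -> 10 lines: znn ldb xlxpg tqs xrn qjpym tmfz ghbst zsc ghy
Hunk 2: at line 6 remove [tmfz,ghbst] add [ubvd,jyf,favnm] -> 11 lines: znn ldb xlxpg tqs xrn qjpym ubvd jyf favnm zsc ghy
Hunk 3: at line 8 remove [favnm] add [epyh,rxwh] -> 12 lines: znn ldb xlxpg tqs xrn qjpym ubvd jyf epyh rxwh zsc ghy
Hunk 4: at line 6 remove [ubvd,jyf,epyh] add [vbl] -> 10 lines: znn ldb xlxpg tqs xrn qjpym vbl rxwh zsc ghy
Hunk 5: at line 3 remove [xrn,qjpym,vbl] add [yju,lohqz,ejz] -> 10 lines: znn ldb xlxpg tqs yju lohqz ejz rxwh zsc ghy
Hunk 6: at line 4 remove [lohqz] add [osbmi] -> 10 lines: znn ldb xlxpg tqs yju osbmi ejz rxwh zsc ghy
Final line count: 10

Answer: 10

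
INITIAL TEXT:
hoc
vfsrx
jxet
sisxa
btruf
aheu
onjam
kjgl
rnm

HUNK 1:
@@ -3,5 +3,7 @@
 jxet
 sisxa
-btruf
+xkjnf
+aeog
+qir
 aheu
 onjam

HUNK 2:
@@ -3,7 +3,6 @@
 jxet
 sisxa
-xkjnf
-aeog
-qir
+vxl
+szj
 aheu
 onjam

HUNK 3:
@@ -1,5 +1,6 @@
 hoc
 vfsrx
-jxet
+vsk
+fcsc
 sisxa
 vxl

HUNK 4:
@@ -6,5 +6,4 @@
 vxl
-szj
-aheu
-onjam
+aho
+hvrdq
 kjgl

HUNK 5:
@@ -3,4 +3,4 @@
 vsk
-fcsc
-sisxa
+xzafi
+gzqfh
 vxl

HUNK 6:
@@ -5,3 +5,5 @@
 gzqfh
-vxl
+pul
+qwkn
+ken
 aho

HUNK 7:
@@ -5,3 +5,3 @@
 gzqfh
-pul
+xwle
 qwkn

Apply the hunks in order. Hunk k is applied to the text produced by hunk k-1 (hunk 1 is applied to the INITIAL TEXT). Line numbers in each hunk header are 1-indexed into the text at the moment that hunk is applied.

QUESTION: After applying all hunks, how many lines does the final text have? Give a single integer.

Answer: 12

Derivation:
Hunk 1: at line 3 remove [btruf] add [xkjnf,aeog,qir] -> 11 lines: hoc vfsrx jxet sisxa xkjnf aeog qir aheu onjam kjgl rnm
Hunk 2: at line 3 remove [xkjnf,aeog,qir] add [vxl,szj] -> 10 lines: hoc vfsrx jxet sisxa vxl szj aheu onjam kjgl rnm
Hunk 3: at line 1 remove [jxet] add [vsk,fcsc] -> 11 lines: hoc vfsrx vsk fcsc sisxa vxl szj aheu onjam kjgl rnm
Hunk 4: at line 6 remove [szj,aheu,onjam] add [aho,hvrdq] -> 10 lines: hoc vfsrx vsk fcsc sisxa vxl aho hvrdq kjgl rnm
Hunk 5: at line 3 remove [fcsc,sisxa] add [xzafi,gzqfh] -> 10 lines: hoc vfsrx vsk xzafi gzqfh vxl aho hvrdq kjgl rnm
Hunk 6: at line 5 remove [vxl] add [pul,qwkn,ken] -> 12 lines: hoc vfsrx vsk xzafi gzqfh pul qwkn ken aho hvrdq kjgl rnm
Hunk 7: at line 5 remove [pul] add [xwle] -> 12 lines: hoc vfsrx vsk xzafi gzqfh xwle qwkn ken aho hvrdq kjgl rnm
Final line count: 12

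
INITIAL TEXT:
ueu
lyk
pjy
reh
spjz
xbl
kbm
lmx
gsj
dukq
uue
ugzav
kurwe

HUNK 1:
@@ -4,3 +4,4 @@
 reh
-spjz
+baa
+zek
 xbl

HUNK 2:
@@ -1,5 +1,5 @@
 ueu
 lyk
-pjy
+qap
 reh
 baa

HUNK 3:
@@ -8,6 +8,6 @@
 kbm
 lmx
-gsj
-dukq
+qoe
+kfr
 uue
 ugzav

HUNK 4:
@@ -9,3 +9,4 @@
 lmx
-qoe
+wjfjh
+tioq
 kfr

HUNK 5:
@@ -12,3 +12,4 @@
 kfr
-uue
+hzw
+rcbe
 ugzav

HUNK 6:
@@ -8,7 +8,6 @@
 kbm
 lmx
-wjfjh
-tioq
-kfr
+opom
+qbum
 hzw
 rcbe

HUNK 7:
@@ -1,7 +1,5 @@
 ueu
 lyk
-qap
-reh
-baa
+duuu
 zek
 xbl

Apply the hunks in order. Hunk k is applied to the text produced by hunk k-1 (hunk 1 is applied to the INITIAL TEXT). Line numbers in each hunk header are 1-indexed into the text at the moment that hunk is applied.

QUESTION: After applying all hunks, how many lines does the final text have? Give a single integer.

Hunk 1: at line 4 remove [spjz] add [baa,zek] -> 14 lines: ueu lyk pjy reh baa zek xbl kbm lmx gsj dukq uue ugzav kurwe
Hunk 2: at line 1 remove [pjy] add [qap] -> 14 lines: ueu lyk qap reh baa zek xbl kbm lmx gsj dukq uue ugzav kurwe
Hunk 3: at line 8 remove [gsj,dukq] add [qoe,kfr] -> 14 lines: ueu lyk qap reh baa zek xbl kbm lmx qoe kfr uue ugzav kurwe
Hunk 4: at line 9 remove [qoe] add [wjfjh,tioq] -> 15 lines: ueu lyk qap reh baa zek xbl kbm lmx wjfjh tioq kfr uue ugzav kurwe
Hunk 5: at line 12 remove [uue] add [hzw,rcbe] -> 16 lines: ueu lyk qap reh baa zek xbl kbm lmx wjfjh tioq kfr hzw rcbe ugzav kurwe
Hunk 6: at line 8 remove [wjfjh,tioq,kfr] add [opom,qbum] -> 15 lines: ueu lyk qap reh baa zek xbl kbm lmx opom qbum hzw rcbe ugzav kurwe
Hunk 7: at line 1 remove [qap,reh,baa] add [duuu] -> 13 lines: ueu lyk duuu zek xbl kbm lmx opom qbum hzw rcbe ugzav kurwe
Final line count: 13

Answer: 13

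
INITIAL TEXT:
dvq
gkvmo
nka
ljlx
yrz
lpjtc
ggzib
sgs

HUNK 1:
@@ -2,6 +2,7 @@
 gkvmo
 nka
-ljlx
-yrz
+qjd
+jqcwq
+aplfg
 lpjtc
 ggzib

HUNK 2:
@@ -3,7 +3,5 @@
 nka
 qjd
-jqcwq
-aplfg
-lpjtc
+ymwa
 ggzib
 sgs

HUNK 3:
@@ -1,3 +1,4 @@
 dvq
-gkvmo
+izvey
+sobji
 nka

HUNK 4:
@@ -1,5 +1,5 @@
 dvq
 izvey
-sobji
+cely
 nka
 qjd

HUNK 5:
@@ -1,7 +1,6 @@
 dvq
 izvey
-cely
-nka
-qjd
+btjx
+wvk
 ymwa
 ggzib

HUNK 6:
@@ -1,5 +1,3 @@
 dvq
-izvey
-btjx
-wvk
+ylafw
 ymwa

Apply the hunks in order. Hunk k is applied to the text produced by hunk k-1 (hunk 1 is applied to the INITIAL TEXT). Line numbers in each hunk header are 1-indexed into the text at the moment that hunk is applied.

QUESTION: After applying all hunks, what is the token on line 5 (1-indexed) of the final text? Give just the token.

Hunk 1: at line 2 remove [ljlx,yrz] add [qjd,jqcwq,aplfg] -> 9 lines: dvq gkvmo nka qjd jqcwq aplfg lpjtc ggzib sgs
Hunk 2: at line 3 remove [jqcwq,aplfg,lpjtc] add [ymwa] -> 7 lines: dvq gkvmo nka qjd ymwa ggzib sgs
Hunk 3: at line 1 remove [gkvmo] add [izvey,sobji] -> 8 lines: dvq izvey sobji nka qjd ymwa ggzib sgs
Hunk 4: at line 1 remove [sobji] add [cely] -> 8 lines: dvq izvey cely nka qjd ymwa ggzib sgs
Hunk 5: at line 1 remove [cely,nka,qjd] add [btjx,wvk] -> 7 lines: dvq izvey btjx wvk ymwa ggzib sgs
Hunk 6: at line 1 remove [izvey,btjx,wvk] add [ylafw] -> 5 lines: dvq ylafw ymwa ggzib sgs
Final line 5: sgs

Answer: sgs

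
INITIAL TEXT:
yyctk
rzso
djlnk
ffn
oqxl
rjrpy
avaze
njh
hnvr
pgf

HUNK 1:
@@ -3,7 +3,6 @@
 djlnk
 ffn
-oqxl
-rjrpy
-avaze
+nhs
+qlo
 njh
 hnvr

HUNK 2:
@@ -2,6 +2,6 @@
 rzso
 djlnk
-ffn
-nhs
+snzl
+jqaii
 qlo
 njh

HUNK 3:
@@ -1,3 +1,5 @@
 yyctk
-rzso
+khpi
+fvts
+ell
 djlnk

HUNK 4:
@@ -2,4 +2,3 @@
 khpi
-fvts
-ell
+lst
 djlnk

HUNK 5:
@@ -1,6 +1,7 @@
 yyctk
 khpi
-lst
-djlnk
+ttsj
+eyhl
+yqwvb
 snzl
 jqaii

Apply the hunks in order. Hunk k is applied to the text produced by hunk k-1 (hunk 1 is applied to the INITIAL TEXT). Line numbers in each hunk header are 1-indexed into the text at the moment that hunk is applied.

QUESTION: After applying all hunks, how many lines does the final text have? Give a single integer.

Hunk 1: at line 3 remove [oqxl,rjrpy,avaze] add [nhs,qlo] -> 9 lines: yyctk rzso djlnk ffn nhs qlo njh hnvr pgf
Hunk 2: at line 2 remove [ffn,nhs] add [snzl,jqaii] -> 9 lines: yyctk rzso djlnk snzl jqaii qlo njh hnvr pgf
Hunk 3: at line 1 remove [rzso] add [khpi,fvts,ell] -> 11 lines: yyctk khpi fvts ell djlnk snzl jqaii qlo njh hnvr pgf
Hunk 4: at line 2 remove [fvts,ell] add [lst] -> 10 lines: yyctk khpi lst djlnk snzl jqaii qlo njh hnvr pgf
Hunk 5: at line 1 remove [lst,djlnk] add [ttsj,eyhl,yqwvb] -> 11 lines: yyctk khpi ttsj eyhl yqwvb snzl jqaii qlo njh hnvr pgf
Final line count: 11

Answer: 11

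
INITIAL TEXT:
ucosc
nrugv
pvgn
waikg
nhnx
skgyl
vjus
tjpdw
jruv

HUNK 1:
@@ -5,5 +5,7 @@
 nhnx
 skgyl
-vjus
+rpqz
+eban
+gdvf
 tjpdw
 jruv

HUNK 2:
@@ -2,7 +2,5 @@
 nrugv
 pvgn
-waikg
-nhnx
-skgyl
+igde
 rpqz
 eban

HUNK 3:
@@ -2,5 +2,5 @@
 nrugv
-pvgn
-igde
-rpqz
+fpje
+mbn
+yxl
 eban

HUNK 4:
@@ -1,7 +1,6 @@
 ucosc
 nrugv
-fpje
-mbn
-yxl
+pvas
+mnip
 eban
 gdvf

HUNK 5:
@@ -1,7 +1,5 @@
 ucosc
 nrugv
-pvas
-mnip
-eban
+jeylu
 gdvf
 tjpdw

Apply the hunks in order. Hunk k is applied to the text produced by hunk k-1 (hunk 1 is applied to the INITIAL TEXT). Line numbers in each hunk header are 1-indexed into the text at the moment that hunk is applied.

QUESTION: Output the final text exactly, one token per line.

Hunk 1: at line 5 remove [vjus] add [rpqz,eban,gdvf] -> 11 lines: ucosc nrugv pvgn waikg nhnx skgyl rpqz eban gdvf tjpdw jruv
Hunk 2: at line 2 remove [waikg,nhnx,skgyl] add [igde] -> 9 lines: ucosc nrugv pvgn igde rpqz eban gdvf tjpdw jruv
Hunk 3: at line 2 remove [pvgn,igde,rpqz] add [fpje,mbn,yxl] -> 9 lines: ucosc nrugv fpje mbn yxl eban gdvf tjpdw jruv
Hunk 4: at line 1 remove [fpje,mbn,yxl] add [pvas,mnip] -> 8 lines: ucosc nrugv pvas mnip eban gdvf tjpdw jruv
Hunk 5: at line 1 remove [pvas,mnip,eban] add [jeylu] -> 6 lines: ucosc nrugv jeylu gdvf tjpdw jruv

Answer: ucosc
nrugv
jeylu
gdvf
tjpdw
jruv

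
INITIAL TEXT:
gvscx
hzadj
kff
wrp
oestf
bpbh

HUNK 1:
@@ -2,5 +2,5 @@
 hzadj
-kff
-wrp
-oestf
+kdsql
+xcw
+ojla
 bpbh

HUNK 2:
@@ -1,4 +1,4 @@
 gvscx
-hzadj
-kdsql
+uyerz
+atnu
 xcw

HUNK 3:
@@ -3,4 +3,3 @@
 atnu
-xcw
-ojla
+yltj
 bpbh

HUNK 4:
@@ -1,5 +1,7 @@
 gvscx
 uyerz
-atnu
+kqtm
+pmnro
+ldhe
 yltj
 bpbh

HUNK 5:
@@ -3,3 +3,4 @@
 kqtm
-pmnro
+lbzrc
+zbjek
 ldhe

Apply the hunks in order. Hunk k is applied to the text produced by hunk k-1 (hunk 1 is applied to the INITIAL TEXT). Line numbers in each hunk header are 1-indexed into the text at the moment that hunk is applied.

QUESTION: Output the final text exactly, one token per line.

Answer: gvscx
uyerz
kqtm
lbzrc
zbjek
ldhe
yltj
bpbh

Derivation:
Hunk 1: at line 2 remove [kff,wrp,oestf] add [kdsql,xcw,ojla] -> 6 lines: gvscx hzadj kdsql xcw ojla bpbh
Hunk 2: at line 1 remove [hzadj,kdsql] add [uyerz,atnu] -> 6 lines: gvscx uyerz atnu xcw ojla bpbh
Hunk 3: at line 3 remove [xcw,ojla] add [yltj] -> 5 lines: gvscx uyerz atnu yltj bpbh
Hunk 4: at line 1 remove [atnu] add [kqtm,pmnro,ldhe] -> 7 lines: gvscx uyerz kqtm pmnro ldhe yltj bpbh
Hunk 5: at line 3 remove [pmnro] add [lbzrc,zbjek] -> 8 lines: gvscx uyerz kqtm lbzrc zbjek ldhe yltj bpbh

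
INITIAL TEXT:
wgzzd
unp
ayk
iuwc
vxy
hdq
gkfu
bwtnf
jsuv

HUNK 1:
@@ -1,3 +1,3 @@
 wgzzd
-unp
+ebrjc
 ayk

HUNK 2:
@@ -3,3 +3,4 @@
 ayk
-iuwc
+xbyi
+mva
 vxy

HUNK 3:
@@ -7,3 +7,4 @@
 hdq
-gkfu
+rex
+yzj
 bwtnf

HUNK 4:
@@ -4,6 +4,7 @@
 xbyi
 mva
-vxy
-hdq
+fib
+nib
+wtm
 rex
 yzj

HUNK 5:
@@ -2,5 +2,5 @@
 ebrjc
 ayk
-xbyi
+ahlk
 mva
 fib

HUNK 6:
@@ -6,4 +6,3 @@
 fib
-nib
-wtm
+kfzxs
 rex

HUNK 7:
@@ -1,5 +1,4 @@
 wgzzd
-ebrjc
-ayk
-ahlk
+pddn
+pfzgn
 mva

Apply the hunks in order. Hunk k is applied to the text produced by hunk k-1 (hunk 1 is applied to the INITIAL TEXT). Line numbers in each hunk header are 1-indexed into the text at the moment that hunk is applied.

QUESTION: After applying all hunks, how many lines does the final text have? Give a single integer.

Hunk 1: at line 1 remove [unp] add [ebrjc] -> 9 lines: wgzzd ebrjc ayk iuwc vxy hdq gkfu bwtnf jsuv
Hunk 2: at line 3 remove [iuwc] add [xbyi,mva] -> 10 lines: wgzzd ebrjc ayk xbyi mva vxy hdq gkfu bwtnf jsuv
Hunk 3: at line 7 remove [gkfu] add [rex,yzj] -> 11 lines: wgzzd ebrjc ayk xbyi mva vxy hdq rex yzj bwtnf jsuv
Hunk 4: at line 4 remove [vxy,hdq] add [fib,nib,wtm] -> 12 lines: wgzzd ebrjc ayk xbyi mva fib nib wtm rex yzj bwtnf jsuv
Hunk 5: at line 2 remove [xbyi] add [ahlk] -> 12 lines: wgzzd ebrjc ayk ahlk mva fib nib wtm rex yzj bwtnf jsuv
Hunk 6: at line 6 remove [nib,wtm] add [kfzxs] -> 11 lines: wgzzd ebrjc ayk ahlk mva fib kfzxs rex yzj bwtnf jsuv
Hunk 7: at line 1 remove [ebrjc,ayk,ahlk] add [pddn,pfzgn] -> 10 lines: wgzzd pddn pfzgn mva fib kfzxs rex yzj bwtnf jsuv
Final line count: 10

Answer: 10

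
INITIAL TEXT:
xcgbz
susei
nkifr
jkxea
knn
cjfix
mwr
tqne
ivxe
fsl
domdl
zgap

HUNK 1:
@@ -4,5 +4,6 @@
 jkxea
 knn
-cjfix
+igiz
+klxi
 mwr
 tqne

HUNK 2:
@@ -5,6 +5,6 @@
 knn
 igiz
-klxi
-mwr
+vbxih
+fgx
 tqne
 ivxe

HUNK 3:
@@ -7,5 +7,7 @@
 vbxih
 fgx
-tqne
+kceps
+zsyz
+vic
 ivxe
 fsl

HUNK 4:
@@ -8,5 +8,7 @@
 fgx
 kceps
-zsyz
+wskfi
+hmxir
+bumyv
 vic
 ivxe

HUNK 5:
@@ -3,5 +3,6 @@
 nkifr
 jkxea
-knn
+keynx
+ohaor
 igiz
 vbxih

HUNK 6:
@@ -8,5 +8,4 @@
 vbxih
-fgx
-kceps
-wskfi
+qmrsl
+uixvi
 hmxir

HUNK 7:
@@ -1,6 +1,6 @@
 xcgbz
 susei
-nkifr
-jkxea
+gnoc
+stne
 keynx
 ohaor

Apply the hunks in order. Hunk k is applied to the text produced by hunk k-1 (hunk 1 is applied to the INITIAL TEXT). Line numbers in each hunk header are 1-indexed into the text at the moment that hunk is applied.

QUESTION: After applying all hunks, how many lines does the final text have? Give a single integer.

Answer: 17

Derivation:
Hunk 1: at line 4 remove [cjfix] add [igiz,klxi] -> 13 lines: xcgbz susei nkifr jkxea knn igiz klxi mwr tqne ivxe fsl domdl zgap
Hunk 2: at line 5 remove [klxi,mwr] add [vbxih,fgx] -> 13 lines: xcgbz susei nkifr jkxea knn igiz vbxih fgx tqne ivxe fsl domdl zgap
Hunk 3: at line 7 remove [tqne] add [kceps,zsyz,vic] -> 15 lines: xcgbz susei nkifr jkxea knn igiz vbxih fgx kceps zsyz vic ivxe fsl domdl zgap
Hunk 4: at line 8 remove [zsyz] add [wskfi,hmxir,bumyv] -> 17 lines: xcgbz susei nkifr jkxea knn igiz vbxih fgx kceps wskfi hmxir bumyv vic ivxe fsl domdl zgap
Hunk 5: at line 3 remove [knn] add [keynx,ohaor] -> 18 lines: xcgbz susei nkifr jkxea keynx ohaor igiz vbxih fgx kceps wskfi hmxir bumyv vic ivxe fsl domdl zgap
Hunk 6: at line 8 remove [fgx,kceps,wskfi] add [qmrsl,uixvi] -> 17 lines: xcgbz susei nkifr jkxea keynx ohaor igiz vbxih qmrsl uixvi hmxir bumyv vic ivxe fsl domdl zgap
Hunk 7: at line 1 remove [nkifr,jkxea] add [gnoc,stne] -> 17 lines: xcgbz susei gnoc stne keynx ohaor igiz vbxih qmrsl uixvi hmxir bumyv vic ivxe fsl domdl zgap
Final line count: 17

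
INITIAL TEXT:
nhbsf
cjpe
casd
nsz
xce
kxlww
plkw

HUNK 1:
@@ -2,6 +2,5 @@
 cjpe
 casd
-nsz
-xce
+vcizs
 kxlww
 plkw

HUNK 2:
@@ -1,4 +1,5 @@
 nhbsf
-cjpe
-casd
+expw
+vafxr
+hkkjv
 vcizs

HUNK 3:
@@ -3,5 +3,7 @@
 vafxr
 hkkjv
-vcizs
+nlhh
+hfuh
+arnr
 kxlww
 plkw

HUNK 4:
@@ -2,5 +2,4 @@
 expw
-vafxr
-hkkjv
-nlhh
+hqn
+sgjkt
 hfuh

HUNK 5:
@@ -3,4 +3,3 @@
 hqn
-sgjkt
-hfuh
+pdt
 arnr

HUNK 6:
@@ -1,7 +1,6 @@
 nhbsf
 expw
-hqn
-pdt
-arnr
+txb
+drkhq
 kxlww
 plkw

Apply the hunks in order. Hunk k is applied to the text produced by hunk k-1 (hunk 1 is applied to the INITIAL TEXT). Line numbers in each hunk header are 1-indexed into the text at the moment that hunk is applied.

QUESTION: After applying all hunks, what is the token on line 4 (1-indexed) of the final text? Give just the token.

Hunk 1: at line 2 remove [nsz,xce] add [vcizs] -> 6 lines: nhbsf cjpe casd vcizs kxlww plkw
Hunk 2: at line 1 remove [cjpe,casd] add [expw,vafxr,hkkjv] -> 7 lines: nhbsf expw vafxr hkkjv vcizs kxlww plkw
Hunk 3: at line 3 remove [vcizs] add [nlhh,hfuh,arnr] -> 9 lines: nhbsf expw vafxr hkkjv nlhh hfuh arnr kxlww plkw
Hunk 4: at line 2 remove [vafxr,hkkjv,nlhh] add [hqn,sgjkt] -> 8 lines: nhbsf expw hqn sgjkt hfuh arnr kxlww plkw
Hunk 5: at line 3 remove [sgjkt,hfuh] add [pdt] -> 7 lines: nhbsf expw hqn pdt arnr kxlww plkw
Hunk 6: at line 1 remove [hqn,pdt,arnr] add [txb,drkhq] -> 6 lines: nhbsf expw txb drkhq kxlww plkw
Final line 4: drkhq

Answer: drkhq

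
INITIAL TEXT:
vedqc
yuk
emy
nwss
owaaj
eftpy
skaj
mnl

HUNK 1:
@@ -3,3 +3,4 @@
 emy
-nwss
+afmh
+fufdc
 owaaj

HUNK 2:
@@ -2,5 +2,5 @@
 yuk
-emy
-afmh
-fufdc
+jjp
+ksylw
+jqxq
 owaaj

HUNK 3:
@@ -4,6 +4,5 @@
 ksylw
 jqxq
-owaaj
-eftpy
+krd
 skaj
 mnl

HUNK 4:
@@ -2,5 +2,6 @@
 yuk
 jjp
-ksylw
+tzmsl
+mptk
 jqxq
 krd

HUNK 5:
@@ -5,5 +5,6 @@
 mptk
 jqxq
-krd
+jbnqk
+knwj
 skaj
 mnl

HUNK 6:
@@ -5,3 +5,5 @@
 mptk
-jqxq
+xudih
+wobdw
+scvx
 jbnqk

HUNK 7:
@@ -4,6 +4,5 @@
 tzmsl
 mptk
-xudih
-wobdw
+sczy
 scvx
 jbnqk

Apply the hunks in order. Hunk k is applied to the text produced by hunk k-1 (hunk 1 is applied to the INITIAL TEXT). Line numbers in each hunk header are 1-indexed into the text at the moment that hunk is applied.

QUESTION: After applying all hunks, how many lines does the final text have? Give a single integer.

Answer: 11

Derivation:
Hunk 1: at line 3 remove [nwss] add [afmh,fufdc] -> 9 lines: vedqc yuk emy afmh fufdc owaaj eftpy skaj mnl
Hunk 2: at line 2 remove [emy,afmh,fufdc] add [jjp,ksylw,jqxq] -> 9 lines: vedqc yuk jjp ksylw jqxq owaaj eftpy skaj mnl
Hunk 3: at line 4 remove [owaaj,eftpy] add [krd] -> 8 lines: vedqc yuk jjp ksylw jqxq krd skaj mnl
Hunk 4: at line 2 remove [ksylw] add [tzmsl,mptk] -> 9 lines: vedqc yuk jjp tzmsl mptk jqxq krd skaj mnl
Hunk 5: at line 5 remove [krd] add [jbnqk,knwj] -> 10 lines: vedqc yuk jjp tzmsl mptk jqxq jbnqk knwj skaj mnl
Hunk 6: at line 5 remove [jqxq] add [xudih,wobdw,scvx] -> 12 lines: vedqc yuk jjp tzmsl mptk xudih wobdw scvx jbnqk knwj skaj mnl
Hunk 7: at line 4 remove [xudih,wobdw] add [sczy] -> 11 lines: vedqc yuk jjp tzmsl mptk sczy scvx jbnqk knwj skaj mnl
Final line count: 11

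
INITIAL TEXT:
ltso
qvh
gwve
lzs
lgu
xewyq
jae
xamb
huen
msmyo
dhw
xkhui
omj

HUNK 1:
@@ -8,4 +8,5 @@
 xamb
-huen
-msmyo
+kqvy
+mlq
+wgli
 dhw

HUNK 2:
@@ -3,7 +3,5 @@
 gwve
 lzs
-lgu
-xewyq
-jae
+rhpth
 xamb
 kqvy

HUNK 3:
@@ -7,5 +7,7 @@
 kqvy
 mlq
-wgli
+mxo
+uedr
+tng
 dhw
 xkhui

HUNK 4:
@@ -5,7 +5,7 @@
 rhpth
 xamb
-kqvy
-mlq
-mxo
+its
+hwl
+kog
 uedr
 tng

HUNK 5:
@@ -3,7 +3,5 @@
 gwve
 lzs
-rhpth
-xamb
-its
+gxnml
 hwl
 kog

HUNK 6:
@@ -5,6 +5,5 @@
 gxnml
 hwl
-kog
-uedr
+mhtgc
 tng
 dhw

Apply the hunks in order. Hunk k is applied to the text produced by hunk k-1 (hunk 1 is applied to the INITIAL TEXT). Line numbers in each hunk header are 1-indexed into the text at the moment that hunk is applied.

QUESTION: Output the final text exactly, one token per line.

Answer: ltso
qvh
gwve
lzs
gxnml
hwl
mhtgc
tng
dhw
xkhui
omj

Derivation:
Hunk 1: at line 8 remove [huen,msmyo] add [kqvy,mlq,wgli] -> 14 lines: ltso qvh gwve lzs lgu xewyq jae xamb kqvy mlq wgli dhw xkhui omj
Hunk 2: at line 3 remove [lgu,xewyq,jae] add [rhpth] -> 12 lines: ltso qvh gwve lzs rhpth xamb kqvy mlq wgli dhw xkhui omj
Hunk 3: at line 7 remove [wgli] add [mxo,uedr,tng] -> 14 lines: ltso qvh gwve lzs rhpth xamb kqvy mlq mxo uedr tng dhw xkhui omj
Hunk 4: at line 5 remove [kqvy,mlq,mxo] add [its,hwl,kog] -> 14 lines: ltso qvh gwve lzs rhpth xamb its hwl kog uedr tng dhw xkhui omj
Hunk 5: at line 3 remove [rhpth,xamb,its] add [gxnml] -> 12 lines: ltso qvh gwve lzs gxnml hwl kog uedr tng dhw xkhui omj
Hunk 6: at line 5 remove [kog,uedr] add [mhtgc] -> 11 lines: ltso qvh gwve lzs gxnml hwl mhtgc tng dhw xkhui omj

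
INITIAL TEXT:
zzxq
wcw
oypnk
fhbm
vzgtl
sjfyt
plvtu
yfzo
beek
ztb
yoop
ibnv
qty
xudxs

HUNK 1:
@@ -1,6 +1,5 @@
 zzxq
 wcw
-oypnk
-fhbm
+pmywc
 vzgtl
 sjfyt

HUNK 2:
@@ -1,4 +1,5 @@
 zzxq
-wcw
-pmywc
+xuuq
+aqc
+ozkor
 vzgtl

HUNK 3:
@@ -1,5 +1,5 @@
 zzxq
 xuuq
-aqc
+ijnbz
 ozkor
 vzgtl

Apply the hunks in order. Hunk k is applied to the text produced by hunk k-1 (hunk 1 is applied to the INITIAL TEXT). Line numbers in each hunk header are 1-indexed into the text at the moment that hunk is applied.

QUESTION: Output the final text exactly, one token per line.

Hunk 1: at line 1 remove [oypnk,fhbm] add [pmywc] -> 13 lines: zzxq wcw pmywc vzgtl sjfyt plvtu yfzo beek ztb yoop ibnv qty xudxs
Hunk 2: at line 1 remove [wcw,pmywc] add [xuuq,aqc,ozkor] -> 14 lines: zzxq xuuq aqc ozkor vzgtl sjfyt plvtu yfzo beek ztb yoop ibnv qty xudxs
Hunk 3: at line 1 remove [aqc] add [ijnbz] -> 14 lines: zzxq xuuq ijnbz ozkor vzgtl sjfyt plvtu yfzo beek ztb yoop ibnv qty xudxs

Answer: zzxq
xuuq
ijnbz
ozkor
vzgtl
sjfyt
plvtu
yfzo
beek
ztb
yoop
ibnv
qty
xudxs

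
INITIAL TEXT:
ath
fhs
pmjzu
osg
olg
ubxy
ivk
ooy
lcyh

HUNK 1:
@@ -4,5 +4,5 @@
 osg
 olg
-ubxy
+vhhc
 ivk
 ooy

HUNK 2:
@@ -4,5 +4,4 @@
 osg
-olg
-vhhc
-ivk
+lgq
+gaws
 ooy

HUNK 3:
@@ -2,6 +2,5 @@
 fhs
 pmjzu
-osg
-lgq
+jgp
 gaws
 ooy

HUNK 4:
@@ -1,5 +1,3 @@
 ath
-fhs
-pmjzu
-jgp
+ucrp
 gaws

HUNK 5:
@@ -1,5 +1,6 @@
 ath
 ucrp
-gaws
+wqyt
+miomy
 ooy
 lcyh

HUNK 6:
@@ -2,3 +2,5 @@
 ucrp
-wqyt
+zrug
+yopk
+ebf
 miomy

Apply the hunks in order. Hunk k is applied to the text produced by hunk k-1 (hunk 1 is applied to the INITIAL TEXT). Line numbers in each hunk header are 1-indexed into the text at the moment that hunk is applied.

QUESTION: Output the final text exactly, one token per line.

Answer: ath
ucrp
zrug
yopk
ebf
miomy
ooy
lcyh

Derivation:
Hunk 1: at line 4 remove [ubxy] add [vhhc] -> 9 lines: ath fhs pmjzu osg olg vhhc ivk ooy lcyh
Hunk 2: at line 4 remove [olg,vhhc,ivk] add [lgq,gaws] -> 8 lines: ath fhs pmjzu osg lgq gaws ooy lcyh
Hunk 3: at line 2 remove [osg,lgq] add [jgp] -> 7 lines: ath fhs pmjzu jgp gaws ooy lcyh
Hunk 4: at line 1 remove [fhs,pmjzu,jgp] add [ucrp] -> 5 lines: ath ucrp gaws ooy lcyh
Hunk 5: at line 1 remove [gaws] add [wqyt,miomy] -> 6 lines: ath ucrp wqyt miomy ooy lcyh
Hunk 6: at line 2 remove [wqyt] add [zrug,yopk,ebf] -> 8 lines: ath ucrp zrug yopk ebf miomy ooy lcyh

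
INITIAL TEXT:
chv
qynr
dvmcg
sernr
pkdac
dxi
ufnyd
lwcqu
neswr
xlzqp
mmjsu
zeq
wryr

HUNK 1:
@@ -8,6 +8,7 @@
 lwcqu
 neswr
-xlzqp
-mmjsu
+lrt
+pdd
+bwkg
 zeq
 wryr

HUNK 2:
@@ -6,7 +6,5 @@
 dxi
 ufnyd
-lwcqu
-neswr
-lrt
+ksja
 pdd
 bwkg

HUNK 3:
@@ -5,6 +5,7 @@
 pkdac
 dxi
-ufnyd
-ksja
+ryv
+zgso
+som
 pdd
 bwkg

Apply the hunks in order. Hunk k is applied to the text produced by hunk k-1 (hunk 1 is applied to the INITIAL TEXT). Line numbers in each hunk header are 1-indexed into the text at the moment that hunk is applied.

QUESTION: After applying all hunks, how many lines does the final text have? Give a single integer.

Hunk 1: at line 8 remove [xlzqp,mmjsu] add [lrt,pdd,bwkg] -> 14 lines: chv qynr dvmcg sernr pkdac dxi ufnyd lwcqu neswr lrt pdd bwkg zeq wryr
Hunk 2: at line 6 remove [lwcqu,neswr,lrt] add [ksja] -> 12 lines: chv qynr dvmcg sernr pkdac dxi ufnyd ksja pdd bwkg zeq wryr
Hunk 3: at line 5 remove [ufnyd,ksja] add [ryv,zgso,som] -> 13 lines: chv qynr dvmcg sernr pkdac dxi ryv zgso som pdd bwkg zeq wryr
Final line count: 13

Answer: 13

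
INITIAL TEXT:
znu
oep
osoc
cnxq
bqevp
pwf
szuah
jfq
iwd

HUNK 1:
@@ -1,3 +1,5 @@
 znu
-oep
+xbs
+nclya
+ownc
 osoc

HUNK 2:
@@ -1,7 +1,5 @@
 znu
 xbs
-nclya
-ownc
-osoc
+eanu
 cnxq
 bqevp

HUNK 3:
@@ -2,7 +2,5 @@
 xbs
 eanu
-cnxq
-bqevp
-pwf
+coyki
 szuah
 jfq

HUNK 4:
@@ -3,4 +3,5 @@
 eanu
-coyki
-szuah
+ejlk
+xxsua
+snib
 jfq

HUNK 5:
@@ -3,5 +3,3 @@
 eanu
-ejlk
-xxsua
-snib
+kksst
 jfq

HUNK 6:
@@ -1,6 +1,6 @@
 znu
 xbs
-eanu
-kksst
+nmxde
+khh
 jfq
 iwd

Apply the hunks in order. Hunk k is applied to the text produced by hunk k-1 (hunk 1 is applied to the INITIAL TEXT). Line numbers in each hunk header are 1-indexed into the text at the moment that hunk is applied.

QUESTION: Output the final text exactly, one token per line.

Hunk 1: at line 1 remove [oep] add [xbs,nclya,ownc] -> 11 lines: znu xbs nclya ownc osoc cnxq bqevp pwf szuah jfq iwd
Hunk 2: at line 1 remove [nclya,ownc,osoc] add [eanu] -> 9 lines: znu xbs eanu cnxq bqevp pwf szuah jfq iwd
Hunk 3: at line 2 remove [cnxq,bqevp,pwf] add [coyki] -> 7 lines: znu xbs eanu coyki szuah jfq iwd
Hunk 4: at line 3 remove [coyki,szuah] add [ejlk,xxsua,snib] -> 8 lines: znu xbs eanu ejlk xxsua snib jfq iwd
Hunk 5: at line 3 remove [ejlk,xxsua,snib] add [kksst] -> 6 lines: znu xbs eanu kksst jfq iwd
Hunk 6: at line 1 remove [eanu,kksst] add [nmxde,khh] -> 6 lines: znu xbs nmxde khh jfq iwd

Answer: znu
xbs
nmxde
khh
jfq
iwd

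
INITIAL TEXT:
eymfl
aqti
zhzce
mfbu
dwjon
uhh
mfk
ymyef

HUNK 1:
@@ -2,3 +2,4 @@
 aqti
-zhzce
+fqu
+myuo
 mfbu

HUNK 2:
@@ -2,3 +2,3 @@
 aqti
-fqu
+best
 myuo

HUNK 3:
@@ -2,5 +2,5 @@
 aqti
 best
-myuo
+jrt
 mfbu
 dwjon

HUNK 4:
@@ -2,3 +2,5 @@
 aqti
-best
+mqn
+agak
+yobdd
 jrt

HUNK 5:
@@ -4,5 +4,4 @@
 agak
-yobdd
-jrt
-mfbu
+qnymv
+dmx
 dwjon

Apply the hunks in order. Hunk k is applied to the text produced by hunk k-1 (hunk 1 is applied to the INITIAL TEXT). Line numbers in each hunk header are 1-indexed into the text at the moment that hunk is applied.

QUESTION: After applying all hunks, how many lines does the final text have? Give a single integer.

Hunk 1: at line 2 remove [zhzce] add [fqu,myuo] -> 9 lines: eymfl aqti fqu myuo mfbu dwjon uhh mfk ymyef
Hunk 2: at line 2 remove [fqu] add [best] -> 9 lines: eymfl aqti best myuo mfbu dwjon uhh mfk ymyef
Hunk 3: at line 2 remove [myuo] add [jrt] -> 9 lines: eymfl aqti best jrt mfbu dwjon uhh mfk ymyef
Hunk 4: at line 2 remove [best] add [mqn,agak,yobdd] -> 11 lines: eymfl aqti mqn agak yobdd jrt mfbu dwjon uhh mfk ymyef
Hunk 5: at line 4 remove [yobdd,jrt,mfbu] add [qnymv,dmx] -> 10 lines: eymfl aqti mqn agak qnymv dmx dwjon uhh mfk ymyef
Final line count: 10

Answer: 10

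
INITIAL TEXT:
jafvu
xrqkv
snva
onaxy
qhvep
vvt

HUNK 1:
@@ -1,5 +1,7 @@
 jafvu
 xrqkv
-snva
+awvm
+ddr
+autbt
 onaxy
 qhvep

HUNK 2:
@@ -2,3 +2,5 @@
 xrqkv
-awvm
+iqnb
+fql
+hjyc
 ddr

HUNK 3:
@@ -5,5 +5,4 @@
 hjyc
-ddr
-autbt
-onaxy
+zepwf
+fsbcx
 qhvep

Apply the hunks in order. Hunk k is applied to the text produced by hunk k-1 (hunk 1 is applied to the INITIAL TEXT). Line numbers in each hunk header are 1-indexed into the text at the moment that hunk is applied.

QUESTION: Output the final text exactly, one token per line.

Hunk 1: at line 1 remove [snva] add [awvm,ddr,autbt] -> 8 lines: jafvu xrqkv awvm ddr autbt onaxy qhvep vvt
Hunk 2: at line 2 remove [awvm] add [iqnb,fql,hjyc] -> 10 lines: jafvu xrqkv iqnb fql hjyc ddr autbt onaxy qhvep vvt
Hunk 3: at line 5 remove [ddr,autbt,onaxy] add [zepwf,fsbcx] -> 9 lines: jafvu xrqkv iqnb fql hjyc zepwf fsbcx qhvep vvt

Answer: jafvu
xrqkv
iqnb
fql
hjyc
zepwf
fsbcx
qhvep
vvt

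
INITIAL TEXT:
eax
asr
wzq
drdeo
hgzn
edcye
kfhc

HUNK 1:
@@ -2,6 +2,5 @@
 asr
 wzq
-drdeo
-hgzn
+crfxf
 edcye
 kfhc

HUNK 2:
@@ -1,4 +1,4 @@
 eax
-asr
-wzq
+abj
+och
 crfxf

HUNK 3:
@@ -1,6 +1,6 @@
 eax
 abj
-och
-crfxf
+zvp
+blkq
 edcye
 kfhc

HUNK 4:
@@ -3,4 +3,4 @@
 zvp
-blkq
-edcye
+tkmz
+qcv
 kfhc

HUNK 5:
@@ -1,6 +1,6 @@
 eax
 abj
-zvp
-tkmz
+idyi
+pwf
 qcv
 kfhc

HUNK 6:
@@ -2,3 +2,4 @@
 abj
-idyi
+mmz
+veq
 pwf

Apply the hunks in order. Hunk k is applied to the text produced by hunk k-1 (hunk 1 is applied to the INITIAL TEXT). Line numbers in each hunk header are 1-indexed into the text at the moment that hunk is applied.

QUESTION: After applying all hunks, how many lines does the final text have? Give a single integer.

Hunk 1: at line 2 remove [drdeo,hgzn] add [crfxf] -> 6 lines: eax asr wzq crfxf edcye kfhc
Hunk 2: at line 1 remove [asr,wzq] add [abj,och] -> 6 lines: eax abj och crfxf edcye kfhc
Hunk 3: at line 1 remove [och,crfxf] add [zvp,blkq] -> 6 lines: eax abj zvp blkq edcye kfhc
Hunk 4: at line 3 remove [blkq,edcye] add [tkmz,qcv] -> 6 lines: eax abj zvp tkmz qcv kfhc
Hunk 5: at line 1 remove [zvp,tkmz] add [idyi,pwf] -> 6 lines: eax abj idyi pwf qcv kfhc
Hunk 6: at line 2 remove [idyi] add [mmz,veq] -> 7 lines: eax abj mmz veq pwf qcv kfhc
Final line count: 7

Answer: 7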